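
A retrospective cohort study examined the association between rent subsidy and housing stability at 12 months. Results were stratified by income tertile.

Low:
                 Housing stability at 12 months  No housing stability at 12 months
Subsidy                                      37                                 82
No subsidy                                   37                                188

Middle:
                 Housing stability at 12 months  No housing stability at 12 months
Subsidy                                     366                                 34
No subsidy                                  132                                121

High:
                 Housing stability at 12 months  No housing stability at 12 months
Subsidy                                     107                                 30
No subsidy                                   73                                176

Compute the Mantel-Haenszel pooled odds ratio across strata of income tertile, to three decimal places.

6.404

OR_MH = Σ(aᵢdᵢ/nᵢ) / Σ(bᵢcᵢ/nᵢ), where nᵢ is the stratum total.
Stratum 1 (Low): n = 344; a·d/n = 37·188/344 = 20.2209; b·c/n = 82·37/344 = 8.8198
Stratum 2 (Middle): n = 653; a·d/n = 366·121/653 = 67.8193; b·c/n = 34·132/653 = 6.8729
Stratum 3 (High): n = 386; a·d/n = 107·176/386 = 48.7876; b·c/n = 30·73/386 = 5.6736
OR_MH = (20.2209 + 67.8193 + 48.7876) / (8.8198 + 6.8729 + 5.6736) = 136.8278 / 21.3662 = 6.40393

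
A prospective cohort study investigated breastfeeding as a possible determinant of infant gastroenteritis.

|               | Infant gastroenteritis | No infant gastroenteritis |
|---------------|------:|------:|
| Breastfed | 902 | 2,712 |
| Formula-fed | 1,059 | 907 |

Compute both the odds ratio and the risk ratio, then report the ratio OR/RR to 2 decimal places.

Cells: a = 902, b = 2712, c = 1059, d = 907.
OR = (902·907)/(2712·1059) = 818114/2872008 = 0.28486
Risk in exposed = 902/3614 = 0.24958; risk in unexposed = 1059/1966 = 0.53866; RR = 0.46335
OR/RR = 0.28486 / 0.46335 = 0.61478
The outcome is not rare, so the OR lies further from 1 than the RR.

0.61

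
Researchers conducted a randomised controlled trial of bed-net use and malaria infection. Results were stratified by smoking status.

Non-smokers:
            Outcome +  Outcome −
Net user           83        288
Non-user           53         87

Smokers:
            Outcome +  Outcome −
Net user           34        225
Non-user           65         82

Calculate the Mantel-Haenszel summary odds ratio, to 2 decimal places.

0.32

OR_MH = Σ(aᵢdᵢ/nᵢ) / Σ(bᵢcᵢ/nᵢ), where nᵢ is the stratum total.
Stratum 1 (Non-smokers): n = 511; a·d/n = 83·87/511 = 14.1311; b·c/n = 288·53/511 = 29.8708
Stratum 2 (Smokers): n = 406; a·d/n = 34·82/406 = 6.8670; b·c/n = 225·65/406 = 36.0222
OR_MH = (14.1311 + 6.8670) / (29.8708 + 36.0222) = 20.9981 / 65.8930 = 0.31867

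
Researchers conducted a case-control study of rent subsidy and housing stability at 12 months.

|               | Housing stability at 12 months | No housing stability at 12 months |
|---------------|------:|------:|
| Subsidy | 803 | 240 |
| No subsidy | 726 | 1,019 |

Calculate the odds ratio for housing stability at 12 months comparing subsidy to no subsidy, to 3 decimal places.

Cells: a = 803, b = 240, c = 726, d = 1019.
OR = (a·d)/(b·c) = (803 × 1019) / (240 × 726) = 818257 / 174240 = 4.69615
The odds of housing stability at 12 months are about 4.70 times as high in the subsidy group.

4.696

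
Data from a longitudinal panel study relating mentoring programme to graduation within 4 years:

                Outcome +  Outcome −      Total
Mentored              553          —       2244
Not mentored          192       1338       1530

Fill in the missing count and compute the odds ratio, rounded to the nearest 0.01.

2.28

The missing cell is in the exposed row: 2244 − 553 = 1691.
So a = 553, b = 1691, c = 192, d = 1338.
OR = (a·d)/(b·c) = (553 × 1338) / (1691 × 192) = 739914 / 324672 = 2.27896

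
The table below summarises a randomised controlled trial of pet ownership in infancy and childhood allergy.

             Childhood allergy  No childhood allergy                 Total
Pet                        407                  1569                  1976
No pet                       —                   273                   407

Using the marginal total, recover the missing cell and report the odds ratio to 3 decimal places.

The missing cell is in the unexposed row: 407 − 273 = 134.
So a = 407, b = 1569, c = 134, d = 273.
OR = (a·d)/(b·c) = (407 × 273) / (1569 × 134) = 111111 / 210246 = 0.52848

0.528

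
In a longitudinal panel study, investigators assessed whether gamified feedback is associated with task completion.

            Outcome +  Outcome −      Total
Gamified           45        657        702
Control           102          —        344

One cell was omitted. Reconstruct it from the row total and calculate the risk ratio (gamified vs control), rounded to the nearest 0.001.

The missing cell is in the unexposed row: 344 − 102 = 242.
So a = 45, b = 657, c = 102, d = 242.
RR = [a/(a+b)] / [c/(c+d)] = (45/702) / (102/344) = 0.06410/0.29651 = 0.21619

0.216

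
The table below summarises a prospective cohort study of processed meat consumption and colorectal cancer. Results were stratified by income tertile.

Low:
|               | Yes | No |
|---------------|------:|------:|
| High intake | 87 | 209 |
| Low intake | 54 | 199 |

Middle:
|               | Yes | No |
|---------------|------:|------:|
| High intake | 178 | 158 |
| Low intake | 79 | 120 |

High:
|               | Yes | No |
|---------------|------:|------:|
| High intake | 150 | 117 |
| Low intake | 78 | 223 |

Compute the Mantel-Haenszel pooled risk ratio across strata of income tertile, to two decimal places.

1.61

RR_MH = Σ(aᵢ·n₀ᵢ/nᵢ) / Σ(cᵢ·n₁ᵢ/nᵢ), with n₁ᵢ = aᵢ+bᵢ (exposed), n₀ᵢ = cᵢ+dᵢ (unexposed), nᵢ = n₁ᵢ+n₀ᵢ.
Stratum 1 (Low): n₁ = 296, n₀ = 253, n = 549; a·n₀/n = 87·253/549 = 40.0929; c·n₁/n = 54·296/549 = 29.1148
Stratum 2 (Middle): n₁ = 336, n₀ = 199, n = 535; a·n₀/n = 178·199/535 = 66.2093; c·n₁/n = 79·336/535 = 49.6150
Stratum 3 (High): n₁ = 267, n₀ = 301, n = 568; a·n₀/n = 150·301/568 = 79.4894; c·n₁/n = 78·267/568 = 36.6655
RR_MH = (40.0929 + 66.2093 + 79.4894) / (29.1148 + 49.6150 + 36.6655) = 185.7917 / 115.3952 = 1.61005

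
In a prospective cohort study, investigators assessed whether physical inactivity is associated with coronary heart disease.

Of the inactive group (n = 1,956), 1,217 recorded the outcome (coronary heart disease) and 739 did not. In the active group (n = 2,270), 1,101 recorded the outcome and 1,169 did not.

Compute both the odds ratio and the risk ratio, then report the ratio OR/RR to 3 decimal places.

From the description: a = 1217, b = 739, c = 1101, d = 1169.
OR = (1217·1169)/(739·1101) = 1422673/813639 = 1.74853
Risk in exposed = 1217/1956 = 0.62219; risk in unexposed = 1101/2270 = 0.48502; RR = 1.28280
OR/RR = 1.74853 / 1.28280 = 1.36305
The outcome is not rare, so the OR lies further from 1 than the RR.

1.363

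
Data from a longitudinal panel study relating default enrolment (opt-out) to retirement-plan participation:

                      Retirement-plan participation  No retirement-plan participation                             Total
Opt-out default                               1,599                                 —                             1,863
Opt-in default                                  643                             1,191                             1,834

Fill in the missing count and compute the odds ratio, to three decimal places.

11.219

The missing cell is in the exposed row: 1863 − 1599 = 264.
So a = 1599, b = 264, c = 643, d = 1191.
OR = (a·d)/(b·c) = (1599 × 1191) / (264 × 643) = 1904409 / 169752 = 11.21877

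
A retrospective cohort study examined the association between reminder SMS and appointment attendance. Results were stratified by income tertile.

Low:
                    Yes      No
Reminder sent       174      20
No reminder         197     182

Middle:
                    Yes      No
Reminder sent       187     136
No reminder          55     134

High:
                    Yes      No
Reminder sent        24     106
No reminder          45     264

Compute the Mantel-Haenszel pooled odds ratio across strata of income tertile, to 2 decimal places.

OR_MH = Σ(aᵢdᵢ/nᵢ) / Σ(bᵢcᵢ/nᵢ), where nᵢ is the stratum total.
Stratum 1 (Low): n = 573; a·d/n = 174·182/573 = 55.2670; b·c/n = 20·197/573 = 6.8761
Stratum 2 (Middle): n = 512; a·d/n = 187·134/512 = 48.9414; b·c/n = 136·55/512 = 14.6094
Stratum 3 (High): n = 439; a·d/n = 24·264/439 = 14.4328; b·c/n = 106·45/439 = 10.8656
OR_MH = (55.2670 + 48.9414 + 14.4328) / (6.8761 + 14.6094 + 10.8656) = 118.6412 / 32.3511 = 3.66730

3.67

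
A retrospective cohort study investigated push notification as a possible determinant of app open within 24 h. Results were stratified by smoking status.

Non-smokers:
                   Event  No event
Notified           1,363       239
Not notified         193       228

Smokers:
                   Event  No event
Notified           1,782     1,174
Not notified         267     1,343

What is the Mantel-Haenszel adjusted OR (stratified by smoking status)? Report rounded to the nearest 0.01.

7.41

OR_MH = Σ(aᵢdᵢ/nᵢ) / Σ(bᵢcᵢ/nᵢ), where nᵢ is the stratum total.
Stratum 1 (Non-smokers): n = 2023; a·d/n = 1363·228/2023 = 153.6154; b·c/n = 239·193/2023 = 22.8013
Stratum 2 (Smokers): n = 4566; a·d/n = 1782·1343/4566 = 524.1406; b·c/n = 1174·267/4566 = 68.6505
OR_MH = (153.6154 + 524.1406) / (22.8013 + 68.6505) = 677.7560 / 91.4517 = 7.41108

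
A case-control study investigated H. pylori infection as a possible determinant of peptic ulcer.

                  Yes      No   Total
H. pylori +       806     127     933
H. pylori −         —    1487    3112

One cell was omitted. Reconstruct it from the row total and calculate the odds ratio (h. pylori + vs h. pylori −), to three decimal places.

5.807

The missing cell is in the unexposed row: 3112 − 1487 = 1625.
So a = 806, b = 127, c = 1625, d = 1487.
OR = (a·d)/(b·c) = (806 × 1487) / (127 × 1625) = 1198522 / 206375 = 5.80750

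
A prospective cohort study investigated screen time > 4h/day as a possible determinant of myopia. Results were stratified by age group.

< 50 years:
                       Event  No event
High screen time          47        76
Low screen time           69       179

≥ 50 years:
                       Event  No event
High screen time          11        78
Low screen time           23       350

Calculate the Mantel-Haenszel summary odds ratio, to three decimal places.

1.721

OR_MH = Σ(aᵢdᵢ/nᵢ) / Σ(bᵢcᵢ/nᵢ), where nᵢ is the stratum total.
Stratum 1 (< 50 years): n = 371; a·d/n = 47·179/371 = 22.6765; b·c/n = 76·69/371 = 14.1348
Stratum 2 (≥ 50 years): n = 462; a·d/n = 11·350/462 = 8.3333; b·c/n = 78·23/462 = 3.8831
OR_MH = (22.6765 + 8.3333) / (14.1348 + 3.8831) = 31.0099 / 18.0179 = 1.72106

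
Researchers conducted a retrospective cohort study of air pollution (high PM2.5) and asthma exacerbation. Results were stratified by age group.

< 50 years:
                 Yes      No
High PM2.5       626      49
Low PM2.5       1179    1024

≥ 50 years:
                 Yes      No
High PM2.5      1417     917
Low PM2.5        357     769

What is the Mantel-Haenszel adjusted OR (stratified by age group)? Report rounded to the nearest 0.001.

4.688

OR_MH = Σ(aᵢdᵢ/nᵢ) / Σ(bᵢcᵢ/nᵢ), where nᵢ is the stratum total.
Stratum 1 (< 50 years): n = 2878; a·d/n = 626·1024/2878 = 222.7325; b·c/n = 49·1179/2878 = 20.0733
Stratum 2 (≥ 50 years): n = 3460; a·d/n = 1417·769/3460 = 314.9344; b·c/n = 917·357/3460 = 94.6153
OR_MH = (222.7325 + 314.9344) / (20.0733 + 94.6153) = 537.6668 / 114.6886 = 4.68806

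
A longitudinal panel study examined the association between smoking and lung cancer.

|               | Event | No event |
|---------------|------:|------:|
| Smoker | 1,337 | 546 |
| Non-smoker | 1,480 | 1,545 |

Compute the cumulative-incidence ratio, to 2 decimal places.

1.45

Cells: a = 1337, b = 546, c = 1480, d = 1545.
Risk in exposed = 1337/1883 = 0.71004; risk in unexposed = 1480/3025 = 0.48926.
RR = 0.71004 / 0.48926 = 1.45126
The risk among the exposed is 1.45 times that among the unexposed.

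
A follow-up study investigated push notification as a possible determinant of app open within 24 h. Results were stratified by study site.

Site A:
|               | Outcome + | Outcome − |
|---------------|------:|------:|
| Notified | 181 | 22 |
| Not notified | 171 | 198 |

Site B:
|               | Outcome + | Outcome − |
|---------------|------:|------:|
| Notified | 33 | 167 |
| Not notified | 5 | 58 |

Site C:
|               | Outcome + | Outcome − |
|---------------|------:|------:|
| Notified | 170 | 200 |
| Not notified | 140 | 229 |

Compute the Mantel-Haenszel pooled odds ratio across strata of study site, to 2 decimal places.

OR_MH = Σ(aᵢdᵢ/nᵢ) / Σ(bᵢcᵢ/nᵢ), where nᵢ is the stratum total.
Stratum 1 (Site A): n = 572; a·d/n = 181·198/572 = 62.6538; b·c/n = 22·171/572 = 6.5769
Stratum 2 (Site B): n = 263; a·d/n = 33·58/263 = 7.2776; b·c/n = 167·5/263 = 3.1749
Stratum 3 (Site C): n = 739; a·d/n = 170·229/739 = 52.6793; b·c/n = 200·140/739 = 37.8890
OR_MH = (62.6538 + 7.2776 + 52.6793) / (6.5769 + 3.1749 + 37.8890) = 122.6107 / 47.6409 = 2.57365

2.57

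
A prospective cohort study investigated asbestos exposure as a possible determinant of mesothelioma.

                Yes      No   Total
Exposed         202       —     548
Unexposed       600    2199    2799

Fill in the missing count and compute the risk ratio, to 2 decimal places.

1.72

The missing cell is in the exposed row: 548 − 202 = 346.
So a = 202, b = 346, c = 600, d = 2199.
RR = [a/(a+b)] / [c/(c+d)] = (202/548) / (600/2799) = 0.36861/0.21436 = 1.71958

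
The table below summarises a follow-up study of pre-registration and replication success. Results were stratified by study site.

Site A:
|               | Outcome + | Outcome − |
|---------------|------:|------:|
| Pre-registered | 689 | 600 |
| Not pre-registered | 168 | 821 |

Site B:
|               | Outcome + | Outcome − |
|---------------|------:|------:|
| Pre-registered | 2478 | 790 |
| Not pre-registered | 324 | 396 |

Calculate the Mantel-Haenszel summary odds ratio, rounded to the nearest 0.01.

OR_MH = Σ(aᵢdᵢ/nᵢ) / Σ(bᵢcᵢ/nᵢ), where nᵢ is the stratum total.
Stratum 1 (Site A): n = 2278; a·d/n = 689·821/2278 = 248.3183; b·c/n = 600·168/2278 = 44.2493
Stratum 2 (Site B): n = 3988; a·d/n = 2478·396/3988 = 246.0602; b·c/n = 790·324/3988 = 64.1825
OR_MH = (248.3183 + 246.0602) / (44.2493 + 64.1825) = 494.3784 / 108.4319 = 4.55935

4.56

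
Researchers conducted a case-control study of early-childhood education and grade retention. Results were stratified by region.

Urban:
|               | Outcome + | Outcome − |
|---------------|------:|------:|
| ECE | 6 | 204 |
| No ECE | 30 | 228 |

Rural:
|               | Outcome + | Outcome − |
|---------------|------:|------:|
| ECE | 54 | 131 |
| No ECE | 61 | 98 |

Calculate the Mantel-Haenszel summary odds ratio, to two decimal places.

OR_MH = Σ(aᵢdᵢ/nᵢ) / Σ(bᵢcᵢ/nᵢ), where nᵢ is the stratum total.
Stratum 1 (Urban): n = 468; a·d/n = 6·228/468 = 2.9231; b·c/n = 204·30/468 = 13.0769
Stratum 2 (Rural): n = 344; a·d/n = 54·98/344 = 15.3837; b·c/n = 131·61/344 = 23.2297
OR_MH = (2.9231 + 15.3837) / (13.0769 + 23.2297) = 18.3068 / 36.3066 = 0.50423

0.50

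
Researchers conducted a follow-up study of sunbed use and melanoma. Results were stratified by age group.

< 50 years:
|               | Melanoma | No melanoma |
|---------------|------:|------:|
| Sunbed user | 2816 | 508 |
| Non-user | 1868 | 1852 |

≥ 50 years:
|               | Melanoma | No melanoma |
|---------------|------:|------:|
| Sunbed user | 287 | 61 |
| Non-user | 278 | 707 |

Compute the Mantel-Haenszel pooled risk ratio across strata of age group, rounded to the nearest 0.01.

RR_MH = Σ(aᵢ·n₀ᵢ/nᵢ) / Σ(cᵢ·n₁ᵢ/nᵢ), with n₁ᵢ = aᵢ+bᵢ (exposed), n₀ᵢ = cᵢ+dᵢ (unexposed), nᵢ = n₁ᵢ+n₀ᵢ.
Stratum 1 (< 50 years): n₁ = 3324, n₀ = 3720, n = 7044; a·n₀/n = 2816·3720/7044 = 1487.1550; c·n₁/n = 1868·3324/7044 = 881.4923
Stratum 2 (≥ 50 years): n₁ = 348, n₀ = 985, n = 1333; a·n₀/n = 287·985/1333 = 212.0743; c·n₁/n = 278·348/1333 = 72.5761
RR_MH = (1487.1550 + 212.0743) / (881.4923 + 72.5761) = 1699.2293 / 954.0685 = 1.78103

1.78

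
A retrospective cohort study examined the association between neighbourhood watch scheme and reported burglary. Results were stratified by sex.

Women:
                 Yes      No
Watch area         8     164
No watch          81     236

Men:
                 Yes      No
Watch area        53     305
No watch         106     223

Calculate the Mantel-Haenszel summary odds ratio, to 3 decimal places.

OR_MH = Σ(aᵢdᵢ/nᵢ) / Σ(bᵢcᵢ/nᵢ), where nᵢ is the stratum total.
Stratum 1 (Women): n = 489; a·d/n = 8·236/489 = 3.8609; b·c/n = 164·81/489 = 27.1656
Stratum 2 (Men): n = 687; a·d/n = 53·223/687 = 17.2038; b·c/n = 305·106/687 = 47.0597
OR_MH = (3.8609 + 17.2038) / (27.1656 + 47.0597) = 21.0647 / 74.2253 = 0.28379

0.284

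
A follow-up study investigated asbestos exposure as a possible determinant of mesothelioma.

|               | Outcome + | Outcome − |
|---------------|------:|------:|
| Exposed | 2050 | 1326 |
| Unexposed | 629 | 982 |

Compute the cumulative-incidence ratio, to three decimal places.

Cells: a = 2050, b = 1326, c = 629, d = 982.
Risk in exposed = 2050/3376 = 0.60723; risk in unexposed = 629/1611 = 0.39044.
RR = 0.60723 / 0.39044 = 1.55524
The risk among the exposed is 1.56 times that among the unexposed.

1.555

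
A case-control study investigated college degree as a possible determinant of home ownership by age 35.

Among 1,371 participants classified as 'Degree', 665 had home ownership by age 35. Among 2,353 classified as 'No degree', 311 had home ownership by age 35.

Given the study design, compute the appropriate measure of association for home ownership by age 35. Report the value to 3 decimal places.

6.185

From the description: a = 665, b = 706, c = 311, d = 2042.
This is a case-control study: participants were sampled on outcome status, so risks in the source population cannot be estimated directly — relative risk is not valid here. The odds ratio is the appropriate measure.
OR = (a·d)/(b·c) = (665 × 2042) / (706 × 311) = 1357930 / 219566 = 6.18461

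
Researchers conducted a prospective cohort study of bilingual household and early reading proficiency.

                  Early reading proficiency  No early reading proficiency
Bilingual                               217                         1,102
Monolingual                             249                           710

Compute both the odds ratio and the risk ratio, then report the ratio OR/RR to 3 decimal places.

0.886

Cells: a = 217, b = 1102, c = 249, d = 710.
OR = (217·710)/(1102·249) = 154070/274398 = 0.56148
Risk in exposed = 217/1319 = 0.16452; risk in unexposed = 249/959 = 0.25965; RR = 0.63363
OR/RR = 0.56148 / 0.63363 = 0.88614
The outcome is not rare, so the OR lies further from 1 than the RR.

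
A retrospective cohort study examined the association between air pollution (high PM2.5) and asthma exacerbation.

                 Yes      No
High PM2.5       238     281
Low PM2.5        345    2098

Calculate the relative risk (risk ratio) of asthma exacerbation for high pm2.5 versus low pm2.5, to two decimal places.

Cells: a = 238, b = 281, c = 345, d = 2098.
Risk in exposed = 238/519 = 0.45857; risk in unexposed = 345/2443 = 0.14122.
RR = 0.45857 / 0.14122 = 3.24724
The risk among the exposed is 3.25 times that among the unexposed.

3.25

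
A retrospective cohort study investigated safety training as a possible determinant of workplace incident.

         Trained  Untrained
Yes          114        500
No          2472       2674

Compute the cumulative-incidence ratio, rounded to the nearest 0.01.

Reading the table with exposure as columns: a = 114 (Trained, case), b = 2472 (Trained, non-case), c = 500 (Untrained, case), d = 2674.
Risk in exposed = 114/2586 = 0.04408; risk in unexposed = 500/3174 = 0.15753.
RR = 0.04408 / 0.15753 = 0.27984
The risk is 72% lower among the exposed than among the unexposed.

0.28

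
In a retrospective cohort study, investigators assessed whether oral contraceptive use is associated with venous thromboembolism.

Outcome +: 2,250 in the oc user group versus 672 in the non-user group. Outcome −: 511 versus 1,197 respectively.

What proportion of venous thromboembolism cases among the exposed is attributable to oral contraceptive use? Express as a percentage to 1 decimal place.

55.9

From the description: a = 2250, b = 511, c = 672, d = 1197.
Risk in exposed = 2250/2761 = 0.81492; risk in unexposed = 672/1869 = 0.35955.
RR = 0.81492/0.35955 = 2.26650
AR% = (RR − 1)/RR × 100 = (2.26650 − 1)/2.26650 × 100 = 55.8792%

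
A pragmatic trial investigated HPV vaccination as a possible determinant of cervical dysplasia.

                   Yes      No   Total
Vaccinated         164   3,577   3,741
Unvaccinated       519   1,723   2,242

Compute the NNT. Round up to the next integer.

Risk in treated group = 164/3741 = 0.04384; risk in control = 519/2242 = 0.23149.
Absolute risk reduction = 0.23149 − 0.04384 = 0.18765
NNT = 1 / ARR = 1 / 0.18765 = 5.329 → round up → 6

6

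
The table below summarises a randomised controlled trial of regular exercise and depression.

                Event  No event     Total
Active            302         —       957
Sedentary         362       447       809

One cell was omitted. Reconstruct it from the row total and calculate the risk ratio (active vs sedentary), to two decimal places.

The missing cell is in the exposed row: 957 − 302 = 655.
So a = 302, b = 655, c = 362, d = 447.
RR = [a/(a+b)] / [c/(c+d)] = (302/957) / (362/809) = 0.31557/0.44747 = 0.70524

0.71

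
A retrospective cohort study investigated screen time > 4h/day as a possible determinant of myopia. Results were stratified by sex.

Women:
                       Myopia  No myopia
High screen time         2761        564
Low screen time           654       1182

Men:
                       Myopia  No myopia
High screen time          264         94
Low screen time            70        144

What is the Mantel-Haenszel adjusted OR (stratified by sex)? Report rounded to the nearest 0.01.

OR_MH = Σ(aᵢdᵢ/nᵢ) / Σ(bᵢcᵢ/nᵢ), where nᵢ is the stratum total.
Stratum 1 (Women): n = 5161; a·d/n = 2761·1182/5161 = 632.3391; b·c/n = 564·654/5161 = 71.4699
Stratum 2 (Men): n = 572; a·d/n = 264·144/572 = 66.4615; b·c/n = 94·70/572 = 11.5035
OR_MH = (632.3391 + 66.4615) / (71.4699 + 11.5035) = 698.8006 / 82.9734 = 8.42199

8.42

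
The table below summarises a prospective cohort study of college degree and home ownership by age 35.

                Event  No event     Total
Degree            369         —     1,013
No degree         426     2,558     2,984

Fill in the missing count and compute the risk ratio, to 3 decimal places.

2.552

The missing cell is in the exposed row: 1013 − 369 = 644.
So a = 369, b = 644, c = 426, d = 2558.
RR = [a/(a+b)] / [c/(c+d)] = (369/1013) / (426/2984) = 0.36426/0.14276 = 2.55156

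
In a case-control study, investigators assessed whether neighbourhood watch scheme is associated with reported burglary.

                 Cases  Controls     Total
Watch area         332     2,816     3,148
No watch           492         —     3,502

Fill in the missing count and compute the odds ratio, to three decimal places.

The missing cell is in the unexposed row: 3502 − 492 = 3010.
So a = 332, b = 2816, c = 492, d = 3010.
OR = (a·d)/(b·c) = (332 × 3010) / (2816 × 492) = 999320 / 1385472 = 0.72128

0.721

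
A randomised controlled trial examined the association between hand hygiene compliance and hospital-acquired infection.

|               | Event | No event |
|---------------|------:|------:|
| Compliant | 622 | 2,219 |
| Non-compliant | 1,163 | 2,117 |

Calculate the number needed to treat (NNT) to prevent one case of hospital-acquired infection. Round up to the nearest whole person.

8

Risk in treated group = 622/2841 = 0.21894; risk in control = 1163/3280 = 0.35457.
Absolute risk reduction = 0.35457 − 0.21894 = 0.13564
NNT = 1 / ARR = 1 / 0.13564 = 7.373 → round up → 8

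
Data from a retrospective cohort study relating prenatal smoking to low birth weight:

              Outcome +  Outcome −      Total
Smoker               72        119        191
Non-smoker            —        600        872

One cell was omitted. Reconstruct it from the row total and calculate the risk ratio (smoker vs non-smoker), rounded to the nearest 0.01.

1.21

The missing cell is in the unexposed row: 872 − 600 = 272.
So a = 72, b = 119, c = 272, d = 600.
RR = [a/(a+b)] / [c/(c+d)] = (72/191) / (272/872) = 0.37696/0.31193 = 1.20850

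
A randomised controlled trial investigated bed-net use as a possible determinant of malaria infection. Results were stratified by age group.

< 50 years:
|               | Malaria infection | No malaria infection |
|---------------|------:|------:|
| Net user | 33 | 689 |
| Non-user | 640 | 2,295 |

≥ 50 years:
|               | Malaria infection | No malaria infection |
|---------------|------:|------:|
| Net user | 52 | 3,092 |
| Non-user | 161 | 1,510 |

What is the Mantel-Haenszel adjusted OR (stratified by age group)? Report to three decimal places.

0.165

OR_MH = Σ(aᵢdᵢ/nᵢ) / Σ(bᵢcᵢ/nᵢ), where nᵢ is the stratum total.
Stratum 1 (< 50 years): n = 3657; a·d/n = 33·2295/3657 = 20.7096; b·c/n = 689·640/3657 = 120.5797
Stratum 2 (≥ 50 years): n = 4815; a·d/n = 52·1510/4815 = 16.3074; b·c/n = 3092·161/4815 = 103.3877
OR_MH = (20.7096 + 16.3074) / (120.5797 + 103.3877) = 37.0170 / 223.9675 = 0.16528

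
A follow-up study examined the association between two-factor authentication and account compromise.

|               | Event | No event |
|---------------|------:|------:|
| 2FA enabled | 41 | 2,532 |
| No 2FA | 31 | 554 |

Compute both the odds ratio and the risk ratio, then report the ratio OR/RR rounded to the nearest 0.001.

0.962

Cells: a = 41, b = 2532, c = 31, d = 554.
OR = (41·554)/(2532·31) = 22714/78492 = 0.28938
Risk in exposed = 41/2573 = 0.01593; risk in unexposed = 31/585 = 0.05299; RR = 0.30070
OR/RR = 0.28938 / 0.30070 = 0.96234
The outcome is rare in both groups, so OR ≈ RR (ratio near 1).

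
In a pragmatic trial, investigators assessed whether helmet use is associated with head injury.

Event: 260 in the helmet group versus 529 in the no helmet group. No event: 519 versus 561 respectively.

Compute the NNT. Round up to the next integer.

Risk in treated group = 260/779 = 0.33376; risk in control = 529/1090 = 0.48532.
Absolute risk reduction = 0.48532 − 0.33376 = 0.15156
NNT = 1 / ARR = 1 / 0.15156 = 6.598 → round up → 7

7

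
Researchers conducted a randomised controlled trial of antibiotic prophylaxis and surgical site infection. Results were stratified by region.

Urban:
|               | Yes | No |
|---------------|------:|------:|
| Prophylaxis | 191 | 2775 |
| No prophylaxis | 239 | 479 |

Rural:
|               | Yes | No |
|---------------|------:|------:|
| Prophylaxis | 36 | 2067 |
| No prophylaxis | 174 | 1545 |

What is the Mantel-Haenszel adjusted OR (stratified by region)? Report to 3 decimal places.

OR_MH = Σ(aᵢdᵢ/nᵢ) / Σ(bᵢcᵢ/nᵢ), where nᵢ is the stratum total.
Stratum 1 (Urban): n = 3684; a·d/n = 191·479/3684 = 24.8341; b·c/n = 2775·239/3684 = 180.0285
Stratum 2 (Rural): n = 3822; a·d/n = 36·1545/3822 = 14.5526; b·c/n = 2067·174/3822 = 94.1020
OR_MH = (24.8341 + 14.5526) / (180.0285 + 94.1020) = 39.3867 / 274.1305 = 0.14368

0.144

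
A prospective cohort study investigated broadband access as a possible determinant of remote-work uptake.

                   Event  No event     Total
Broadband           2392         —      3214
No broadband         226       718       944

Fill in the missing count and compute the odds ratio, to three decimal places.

9.245

The missing cell is in the exposed row: 3214 − 2392 = 822.
So a = 2392, b = 822, c = 226, d = 718.
OR = (a·d)/(b·c) = (2392 × 718) / (822 × 226) = 1717456 / 185772 = 9.24497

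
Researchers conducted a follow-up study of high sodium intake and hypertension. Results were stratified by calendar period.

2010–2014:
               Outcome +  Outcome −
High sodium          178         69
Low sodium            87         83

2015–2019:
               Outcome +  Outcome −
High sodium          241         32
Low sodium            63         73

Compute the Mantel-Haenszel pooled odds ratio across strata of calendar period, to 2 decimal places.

4.06

OR_MH = Σ(aᵢdᵢ/nᵢ) / Σ(bᵢcᵢ/nᵢ), where nᵢ is the stratum total.
Stratum 1 (2010–2014): n = 417; a·d/n = 178·83/417 = 35.4293; b·c/n = 69·87/417 = 14.3957
Stratum 2 (2015–2019): n = 409; a·d/n = 241·73/409 = 43.0147; b·c/n = 32·63/409 = 4.9291
OR_MH = (35.4293 + 43.0147) / (14.3957 + 4.9291) = 78.4439 / 19.3248 = 4.05924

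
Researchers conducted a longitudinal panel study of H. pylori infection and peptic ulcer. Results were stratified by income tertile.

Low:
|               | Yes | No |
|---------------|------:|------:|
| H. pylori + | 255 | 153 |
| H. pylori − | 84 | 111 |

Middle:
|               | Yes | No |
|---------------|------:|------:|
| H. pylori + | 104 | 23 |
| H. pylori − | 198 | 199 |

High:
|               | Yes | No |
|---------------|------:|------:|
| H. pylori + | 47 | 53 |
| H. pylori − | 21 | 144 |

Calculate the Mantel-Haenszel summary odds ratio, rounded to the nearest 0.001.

3.274

OR_MH = Σ(aᵢdᵢ/nᵢ) / Σ(bᵢcᵢ/nᵢ), where nᵢ is the stratum total.
Stratum 1 (Low): n = 603; a·d/n = 255·111/603 = 46.9403; b·c/n = 153·84/603 = 21.3134
Stratum 2 (Middle): n = 524; a·d/n = 104·199/524 = 39.4962; b·c/n = 23·198/524 = 8.6908
Stratum 3 (High): n = 265; a·d/n = 47·144/265 = 25.5396; b·c/n = 53·21/265 = 4.2000
OR_MH = (46.9403 + 39.4962 + 25.5396) / (21.3134 + 8.6908 + 4.2000) = 111.9761 / 34.2043 = 3.27375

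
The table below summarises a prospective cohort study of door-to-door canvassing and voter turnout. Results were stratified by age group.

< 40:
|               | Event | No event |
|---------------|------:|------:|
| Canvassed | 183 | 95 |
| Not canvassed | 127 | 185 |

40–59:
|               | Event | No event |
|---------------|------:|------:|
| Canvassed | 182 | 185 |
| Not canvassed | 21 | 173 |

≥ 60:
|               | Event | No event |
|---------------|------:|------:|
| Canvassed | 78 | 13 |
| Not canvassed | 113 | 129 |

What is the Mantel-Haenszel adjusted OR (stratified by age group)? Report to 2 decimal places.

OR_MH = Σ(aᵢdᵢ/nᵢ) / Σ(bᵢcᵢ/nᵢ), where nᵢ is the stratum total.
Stratum 1 (< 40): n = 590; a·d/n = 183·185/590 = 57.3814; b·c/n = 95·127/590 = 20.4492
Stratum 2 (40–59): n = 561; a·d/n = 182·173/561 = 56.1248; b·c/n = 185·21/561 = 6.9251
Stratum 3 (≥ 60): n = 333; a·d/n = 78·129/333 = 30.2162; b·c/n = 13·113/333 = 4.4114
OR_MH = (57.3814 + 56.1248 + 30.2162) / (20.4492 + 6.9251 + 4.4114) = 143.7223 / 31.7857 = 4.52160

4.52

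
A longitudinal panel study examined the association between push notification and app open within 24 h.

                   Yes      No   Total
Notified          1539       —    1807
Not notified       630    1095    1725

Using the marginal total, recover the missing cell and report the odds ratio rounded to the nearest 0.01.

9.98

The missing cell is in the exposed row: 1807 − 1539 = 268.
So a = 1539, b = 268, c = 630, d = 1095.
OR = (a·d)/(b·c) = (1539 × 1095) / (268 × 630) = 1685205 / 168840 = 9.98108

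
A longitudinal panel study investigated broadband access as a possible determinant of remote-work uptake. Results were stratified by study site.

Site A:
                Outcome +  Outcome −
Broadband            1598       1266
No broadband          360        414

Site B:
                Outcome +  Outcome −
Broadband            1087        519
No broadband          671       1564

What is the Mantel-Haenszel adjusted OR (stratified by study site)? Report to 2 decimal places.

2.89

OR_MH = Σ(aᵢdᵢ/nᵢ) / Σ(bᵢcᵢ/nᵢ), where nᵢ is the stratum total.
Stratum 1 (Site A): n = 3638; a·d/n = 1598·414/3638 = 181.8505; b·c/n = 1266·360/3638 = 125.2776
Stratum 2 (Site B): n = 3841; a·d/n = 1087·1564/3841 = 442.6108; b·c/n = 519·671/3841 = 90.6662
OR_MH = (181.8505 + 442.6108) / (125.2776 + 90.6662) = 624.4612 / 215.9439 = 2.89178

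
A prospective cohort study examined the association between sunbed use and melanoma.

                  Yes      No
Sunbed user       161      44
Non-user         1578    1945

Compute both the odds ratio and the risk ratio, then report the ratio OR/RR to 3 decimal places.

Cells: a = 161, b = 44, c = 1578, d = 1945.
OR = (161·1945)/(44·1578) = 313145/69432 = 4.51010
Risk in exposed = 161/205 = 0.78537; risk in unexposed = 1578/3523 = 0.44791; RR = 1.75339
OR/RR = 4.51010 / 1.75339 = 2.57222
The outcome is not rare, so the OR lies further from 1 than the RR.

2.572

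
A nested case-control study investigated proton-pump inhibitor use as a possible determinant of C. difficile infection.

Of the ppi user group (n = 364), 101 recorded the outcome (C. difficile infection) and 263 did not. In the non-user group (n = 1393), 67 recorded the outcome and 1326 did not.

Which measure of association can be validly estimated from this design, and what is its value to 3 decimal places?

7.600

From the description: a = 101, b = 263, c = 67, d = 1326.
This is a nested case-control study: participants were sampled on outcome status, so risks in the source population cannot be estimated directly — relative risk is not valid here. The odds ratio is the appropriate measure.
OR = (a·d)/(b·c) = (101 × 1326) / (263 × 67) = 133926 / 17621 = 7.60036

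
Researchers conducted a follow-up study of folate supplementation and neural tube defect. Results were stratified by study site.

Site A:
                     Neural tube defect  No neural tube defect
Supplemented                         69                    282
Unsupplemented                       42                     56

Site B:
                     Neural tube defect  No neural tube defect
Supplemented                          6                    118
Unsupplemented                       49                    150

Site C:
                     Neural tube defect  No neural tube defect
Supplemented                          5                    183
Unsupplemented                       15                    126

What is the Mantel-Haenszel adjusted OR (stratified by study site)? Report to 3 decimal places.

0.253

OR_MH = Σ(aᵢdᵢ/nᵢ) / Σ(bᵢcᵢ/nᵢ), where nᵢ is the stratum total.
Stratum 1 (Site A): n = 449; a·d/n = 69·56/449 = 8.6058; b·c/n = 282·42/449 = 26.3786
Stratum 2 (Site B): n = 323; a·d/n = 6·150/323 = 2.7864; b·c/n = 118·49/323 = 17.9009
Stratum 3 (Site C): n = 329; a·d/n = 5·126/329 = 1.9149; b·c/n = 183·15/329 = 8.3435
OR_MH = (8.6058 + 2.7864 + 1.9149) / (26.3786 + 17.9009 + 8.3435) = 13.3071 / 52.6230 = 0.25288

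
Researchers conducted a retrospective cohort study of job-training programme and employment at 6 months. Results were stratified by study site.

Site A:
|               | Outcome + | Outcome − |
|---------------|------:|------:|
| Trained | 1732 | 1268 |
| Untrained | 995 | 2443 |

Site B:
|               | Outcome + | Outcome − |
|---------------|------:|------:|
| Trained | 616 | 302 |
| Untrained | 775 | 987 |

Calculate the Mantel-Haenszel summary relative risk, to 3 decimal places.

1.824

RR_MH = Σ(aᵢ·n₀ᵢ/nᵢ) / Σ(cᵢ·n₁ᵢ/nᵢ), with n₁ᵢ = aᵢ+bᵢ (exposed), n₀ᵢ = cᵢ+dᵢ (unexposed), nᵢ = n₁ᵢ+n₀ᵢ.
Stratum 1 (Site A): n₁ = 3000, n₀ = 3438, n = 6438; a·n₀/n = 1732·3438/6438 = 924.9171; c·n₁/n = 995·3000/6438 = 463.6533
Stratum 2 (Site B): n₁ = 918, n₀ = 1762, n = 2680; a·n₀/n = 616·1762/2680 = 404.9970; c·n₁/n = 775·918/2680 = 265.4664
RR_MH = (924.9171 + 404.9970) / (463.6533 + 265.4664) = 1329.9141 / 729.1197 = 1.82400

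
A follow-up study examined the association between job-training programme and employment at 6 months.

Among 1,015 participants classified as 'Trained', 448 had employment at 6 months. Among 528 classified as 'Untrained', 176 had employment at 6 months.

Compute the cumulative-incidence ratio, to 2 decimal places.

1.32

From the description: a = 448, b = 567, c = 176, d = 352.
Risk in exposed = 448/1015 = 0.44138; risk in unexposed = 176/528 = 0.33333.
RR = 0.44138 / 0.33333 = 1.32414
The risk among the exposed is 1.32 times that among the unexposed.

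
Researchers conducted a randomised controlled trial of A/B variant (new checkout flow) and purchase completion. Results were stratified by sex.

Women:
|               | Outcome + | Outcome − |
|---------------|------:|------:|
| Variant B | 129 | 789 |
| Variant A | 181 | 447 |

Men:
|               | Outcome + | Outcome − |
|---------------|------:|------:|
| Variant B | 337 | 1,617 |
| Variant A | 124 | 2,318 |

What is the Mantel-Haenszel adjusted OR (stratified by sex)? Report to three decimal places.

OR_MH = Σ(aᵢdᵢ/nᵢ) / Σ(bᵢcᵢ/nᵢ), where nᵢ is the stratum total.
Stratum 1 (Women): n = 1546; a·d/n = 129·447/1546 = 37.2982; b·c/n = 789·181/1546 = 92.3732
Stratum 2 (Men): n = 4396; a·d/n = 337·2318/4396 = 177.6993; b·c/n = 1617·124/4396 = 45.6115
OR_MH = (37.2982 + 177.6993) / (92.3732 + 45.6115) = 214.9975 / 137.9847 = 1.55813

1.558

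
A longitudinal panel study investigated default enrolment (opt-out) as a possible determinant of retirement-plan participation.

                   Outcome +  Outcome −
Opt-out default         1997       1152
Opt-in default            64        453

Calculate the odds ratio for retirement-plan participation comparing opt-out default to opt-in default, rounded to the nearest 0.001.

Cells: a = 1997, b = 1152, c = 64, d = 453.
OR = (a·d)/(b·c) = (1997 × 453) / (1152 × 64) = 904641 / 73728 = 12.26998
The odds of retirement-plan participation are about 12.27 times as high in the opt-out default group.

12.270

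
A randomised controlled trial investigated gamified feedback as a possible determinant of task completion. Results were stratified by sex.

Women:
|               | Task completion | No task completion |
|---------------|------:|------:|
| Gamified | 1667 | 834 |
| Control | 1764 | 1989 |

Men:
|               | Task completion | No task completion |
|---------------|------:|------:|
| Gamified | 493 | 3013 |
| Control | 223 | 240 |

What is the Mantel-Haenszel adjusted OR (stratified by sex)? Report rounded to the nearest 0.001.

OR_MH = Σ(aᵢdᵢ/nᵢ) / Σ(bᵢcᵢ/nᵢ), where nᵢ is the stratum total.
Stratum 1 (Women): n = 6254; a·d/n = 1667·1989/6254 = 530.1668; b·c/n = 834·1764/6254 = 235.2376
Stratum 2 (Men): n = 3969; a·d/n = 493·240/3969 = 29.8110; b·c/n = 3013·223/3969 = 169.2867
OR_MH = (530.1668 + 29.8110) / (235.2376 + 169.2867) = 559.9778 / 404.5243 = 1.38429

1.384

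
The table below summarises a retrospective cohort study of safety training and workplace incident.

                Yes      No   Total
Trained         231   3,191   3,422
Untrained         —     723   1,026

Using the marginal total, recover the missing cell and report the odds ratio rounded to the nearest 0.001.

The missing cell is in the unexposed row: 1026 − 723 = 303.
So a = 231, b = 3191, c = 303, d = 723.
OR = (a·d)/(b·c) = (231 × 723) / (3191 × 303) = 167013 / 966873 = 0.17274

0.173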